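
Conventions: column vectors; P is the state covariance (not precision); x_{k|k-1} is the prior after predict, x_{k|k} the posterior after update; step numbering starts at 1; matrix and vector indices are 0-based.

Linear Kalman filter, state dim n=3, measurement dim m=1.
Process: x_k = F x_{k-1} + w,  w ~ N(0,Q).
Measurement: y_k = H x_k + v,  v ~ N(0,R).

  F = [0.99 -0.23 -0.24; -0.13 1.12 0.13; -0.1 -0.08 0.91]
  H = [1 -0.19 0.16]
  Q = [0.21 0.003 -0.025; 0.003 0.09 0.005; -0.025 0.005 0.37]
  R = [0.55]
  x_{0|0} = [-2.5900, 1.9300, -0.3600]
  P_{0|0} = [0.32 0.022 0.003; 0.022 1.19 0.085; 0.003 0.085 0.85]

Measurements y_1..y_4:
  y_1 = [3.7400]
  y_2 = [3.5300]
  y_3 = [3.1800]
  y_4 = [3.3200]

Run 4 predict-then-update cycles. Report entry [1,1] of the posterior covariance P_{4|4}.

step 1: x^-=[-2.9216, 2.4515, -0.2230]  P^-=[0.6335 -0.3711 -0.2350; -0.3711 1.6208 0.0862; -0.2350 0.0862 1.0721]  S=[1.3300]  K=[0.5010; -0.5002; -0.0601]  nu=[7.1631]  x^+=[0.6674, -1.1314, -0.6532]  P^+=[0.2996 -0.0378 -0.1950; -0.0378 1.2880 0.0463; -0.1950 0.0463 1.0673]
step 2: x^-=[1.0777, -1.4389, -0.5707]  P^-=[0.7482 -0.4887 -0.4511; -0.4887 1.7598 0.0959; -0.4511 0.0959 1.2933]  S=[1.4304]  K=[0.5376; -0.5647; -0.1834]  nu=[2.2702]  x^+=[2.2981, -2.7208, -0.9871]  P^+=[0.3349 -0.0545 -0.3101; -0.0545 1.3037 -0.0523; -0.3101 -0.0523 1.2451]
step 3: x^-=[3.1378, -3.4744, -0.9104]  P^-=[0.8453 -0.5108 -0.5799; -0.5108 1.7632 0.0333; -0.5799 0.0333 1.4759]  S=[1.5033]  K=[0.5652; -0.5591; -0.2329]  nu=[-0.4722]  x^+=[2.8709, -3.2103, -0.8005]  P^+=[0.3652 -0.0358 -0.3820; -0.0358 1.2933 -0.1624; -0.3820 -0.1624 1.3944]
step 4: x^-=[3.7727, -4.0728, -0.7587]  P^-=[0.8965 -0.4740 -0.6624; -0.4740 1.7181 -0.0512; -0.6624 -0.0512 1.6293]  S=[1.5216]  K=[0.5788; -0.5315; -0.2576]  nu=[-1.1051]  x^+=[3.1331, -3.4855, -0.4740]  P^+=[0.3869 -0.0060 -0.4355; -0.0060 1.2884 -0.2595; -0.4355 -0.2595 1.5283]

P_post[1,1] = 1.2884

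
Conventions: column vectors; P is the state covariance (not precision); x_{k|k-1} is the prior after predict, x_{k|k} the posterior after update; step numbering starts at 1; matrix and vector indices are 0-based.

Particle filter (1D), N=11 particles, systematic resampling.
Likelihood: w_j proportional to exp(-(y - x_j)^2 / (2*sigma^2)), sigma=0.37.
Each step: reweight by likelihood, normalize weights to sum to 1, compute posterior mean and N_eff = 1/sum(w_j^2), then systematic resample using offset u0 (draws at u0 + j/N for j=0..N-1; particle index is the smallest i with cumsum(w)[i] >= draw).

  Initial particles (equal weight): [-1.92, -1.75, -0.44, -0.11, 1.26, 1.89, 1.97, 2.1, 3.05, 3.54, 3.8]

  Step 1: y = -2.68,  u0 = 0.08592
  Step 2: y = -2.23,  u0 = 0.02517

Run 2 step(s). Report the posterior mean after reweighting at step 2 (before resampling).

step 1: w=[0.7406, 0.2594, 0.0000, 0.0000, 0.0000, 0.0000, 0.0000, 0.0000, 0.0000, 0.0000, 0.0000]  mean=-1.8759  Neff=1.6239  idx=[0, 0, 0, 0, 0, 0, 0, 0, 1, 1, 1]
step 2: w=[0.1017, 0.1017, 0.1017, 0.1017, 0.1017, 0.1017, 0.1017, 0.1017, 0.0622, 0.0622, 0.0622]  mean=-1.8883  Neff=10.6047  idx=[0, 1, 2, 2, 3, 4, 5, 6, 7, 8, 9]

post_mean = -1.8883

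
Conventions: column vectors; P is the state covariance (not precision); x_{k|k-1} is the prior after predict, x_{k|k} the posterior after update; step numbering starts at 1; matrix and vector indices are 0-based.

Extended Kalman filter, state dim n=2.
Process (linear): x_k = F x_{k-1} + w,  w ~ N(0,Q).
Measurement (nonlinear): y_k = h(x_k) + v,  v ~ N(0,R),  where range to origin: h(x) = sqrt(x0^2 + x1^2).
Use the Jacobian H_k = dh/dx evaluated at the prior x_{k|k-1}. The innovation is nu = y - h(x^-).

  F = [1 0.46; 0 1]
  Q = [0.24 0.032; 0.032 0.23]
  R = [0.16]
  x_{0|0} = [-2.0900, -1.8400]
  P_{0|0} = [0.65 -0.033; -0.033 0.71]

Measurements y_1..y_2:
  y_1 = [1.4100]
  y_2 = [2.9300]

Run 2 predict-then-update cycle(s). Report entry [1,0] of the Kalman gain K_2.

step 1: x^-=[-2.9364, -1.8400]  P^-=[1.0099 0.3256; 0.3256 0.9400]  H_jac=[-0.8474 -0.5310]  S=[1.4432]  K=[-0.7128; -0.5370]  nu=[-2.0553]  x^+=[-1.4715, -0.7363]  P^+=[0.2767 -0.2268; -0.2268 0.5238]
step 2: x^-=[-1.8102, -0.7363]  P^-=[0.4189 0.0461; 0.0461 0.7538]  H_jac=[-0.9263 -0.3768]  S=[0.6586]  K=[-0.6155; -0.4961]  nu=[0.9758]  x^+=[-2.4108, -1.2204]  P^+=[0.1694 -0.1550; -0.1550 0.5917]

K[1,0] = -0.4961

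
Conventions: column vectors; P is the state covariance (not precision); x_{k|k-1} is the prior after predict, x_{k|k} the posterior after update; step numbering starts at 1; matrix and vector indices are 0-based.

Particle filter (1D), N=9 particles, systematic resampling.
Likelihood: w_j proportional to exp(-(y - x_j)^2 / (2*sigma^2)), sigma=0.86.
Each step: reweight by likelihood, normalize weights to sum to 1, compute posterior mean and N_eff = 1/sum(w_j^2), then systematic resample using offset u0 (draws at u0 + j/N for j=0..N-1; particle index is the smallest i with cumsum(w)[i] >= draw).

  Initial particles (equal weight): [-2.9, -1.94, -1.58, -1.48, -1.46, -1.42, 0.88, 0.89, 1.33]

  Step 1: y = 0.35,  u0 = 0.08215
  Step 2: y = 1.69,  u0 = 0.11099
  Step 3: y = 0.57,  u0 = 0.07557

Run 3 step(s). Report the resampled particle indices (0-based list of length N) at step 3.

resampled_idx = [0, 1, 2, 3, 4, 5, 6, 7, 8]

step 1: w=[0.0003, 0.0110, 0.0308, 0.0398, 0.0418, 0.0460, 0.3164, 0.3141, 0.1998]  mean=0.5676  Neff=4.0785  idx=[4, 6, 6, 6, 7, 7, 7, 8, 8]
step 2: w=[0.0002, 0.1125, 0.1125, 0.1125, 0.1137, 0.1137, 0.1137, 0.1606, 0.1606]  mean=1.0274  Neff=7.7924  idx=[1, 2, 3, 4, 5, 6, 7, 8, 8]
step 3: w=[0.1226, 0.1226, 0.1226, 0.1221, 0.1221, 0.1221, 0.0886, 0.0886, 0.0886]  mean=1.0032  Neff=8.8185  idx=[0, 1, 2, 3, 4, 5, 6, 7, 8]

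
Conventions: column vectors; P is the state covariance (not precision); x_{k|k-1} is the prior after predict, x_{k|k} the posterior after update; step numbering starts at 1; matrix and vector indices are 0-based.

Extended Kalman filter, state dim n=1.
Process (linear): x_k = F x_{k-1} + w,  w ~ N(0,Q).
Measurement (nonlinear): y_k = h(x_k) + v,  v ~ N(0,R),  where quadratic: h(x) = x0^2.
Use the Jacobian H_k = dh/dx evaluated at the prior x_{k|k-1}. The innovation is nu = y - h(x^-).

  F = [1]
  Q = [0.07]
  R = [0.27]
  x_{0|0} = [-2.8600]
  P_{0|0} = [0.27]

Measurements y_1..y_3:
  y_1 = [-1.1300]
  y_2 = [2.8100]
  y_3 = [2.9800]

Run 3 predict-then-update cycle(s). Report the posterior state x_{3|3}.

step 1: x^-=[-2.8600]  P^-=[0.3400]  H_jac=[-5.7200]  S=[11.3943]  K=[-0.1707]  nu=[-9.3096]  x^+=[-1.2710]  P^+=[0.0081]
step 2: x^-=[-1.2710]  P^-=[0.0781]  H_jac=[-2.5420]  S=[0.7744]  K=[-0.2562]  nu=[1.1945]  x^+=[-1.5771]  P^+=[0.0272]
step 3: x^-=[-1.5771]  P^-=[0.0972]  H_jac=[-3.1542]  S=[1.2372]  K=[-0.2478]  nu=[0.4928]  x^+=[-1.6992]  P^+=[0.0212]

x_post = [-1.6992]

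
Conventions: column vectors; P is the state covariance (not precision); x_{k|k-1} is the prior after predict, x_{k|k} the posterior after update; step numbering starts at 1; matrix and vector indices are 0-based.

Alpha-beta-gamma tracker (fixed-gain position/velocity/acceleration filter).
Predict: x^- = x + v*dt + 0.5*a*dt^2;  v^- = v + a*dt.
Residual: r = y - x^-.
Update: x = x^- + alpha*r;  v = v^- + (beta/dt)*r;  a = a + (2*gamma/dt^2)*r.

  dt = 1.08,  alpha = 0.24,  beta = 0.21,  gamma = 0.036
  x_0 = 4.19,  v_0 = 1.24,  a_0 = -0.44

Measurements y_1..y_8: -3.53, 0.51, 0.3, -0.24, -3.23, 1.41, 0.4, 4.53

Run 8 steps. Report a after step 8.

step 1: x_pred=5.2726  r=-8.8026  x^+=3.1600  v^+=-0.9468  a^+=-0.9834
step 2: x_pred=1.5639  r=-1.0539  x^+=1.3110  v^+=-2.2138  a^+=-1.0484
step 3: x_pred=-1.6914  r=1.9914  x^+=-1.2134  v^+=-2.9589  a^+=-0.9255
step 4: x_pred=-4.9488  r=4.7088  x^+=-3.8187  v^+=-3.0428  a^+=-0.6348
step 5: x_pred=-7.4751  r=4.2451  x^+=-6.4563  v^+=-2.9030  a^+=-0.3728
step 6: x_pred=-9.8090  r=11.2190  x^+=-7.1164  v^+=-1.1242  a^+=0.3197
step 7: x_pred=-8.1440  r=8.5440  x^+=-6.0935  v^+=0.8825  a^+=0.8471
step 8: x_pred=-4.6463  r=9.1763  x^+=-2.4440  v^+=3.5817  a^+=1.4136

a_post = 1.4136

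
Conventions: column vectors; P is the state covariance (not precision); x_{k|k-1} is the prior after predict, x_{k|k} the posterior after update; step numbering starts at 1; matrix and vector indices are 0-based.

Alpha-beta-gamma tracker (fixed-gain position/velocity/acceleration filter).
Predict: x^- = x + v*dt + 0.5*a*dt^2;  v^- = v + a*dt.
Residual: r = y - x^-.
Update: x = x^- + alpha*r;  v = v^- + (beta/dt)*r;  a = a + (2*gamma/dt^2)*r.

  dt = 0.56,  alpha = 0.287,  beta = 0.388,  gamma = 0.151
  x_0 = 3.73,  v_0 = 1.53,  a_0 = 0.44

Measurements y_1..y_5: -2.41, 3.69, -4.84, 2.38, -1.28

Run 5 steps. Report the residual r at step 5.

step 1: x_pred=4.6558  r=-7.0658  x^+=2.6279  v^+=-3.1192  a^+=-6.3644
step 2: x_pred=-0.1168  r=3.8068  x^+=0.9758  v^+=-4.0457  a^+=-2.6985
step 3: x_pred=-1.7130  r=-3.1270  x^+=-2.6104  v^+=-7.7235  a^+=-5.7098
step 4: x_pred=-7.8309  r=10.2109  x^+=-4.9003  v^+=-3.8463  a^+=4.1233
step 5: x_pred=-6.4077  r=5.1277  x^+=-4.9361  v^+=2.0155  a^+=9.0614

resid = 5.1277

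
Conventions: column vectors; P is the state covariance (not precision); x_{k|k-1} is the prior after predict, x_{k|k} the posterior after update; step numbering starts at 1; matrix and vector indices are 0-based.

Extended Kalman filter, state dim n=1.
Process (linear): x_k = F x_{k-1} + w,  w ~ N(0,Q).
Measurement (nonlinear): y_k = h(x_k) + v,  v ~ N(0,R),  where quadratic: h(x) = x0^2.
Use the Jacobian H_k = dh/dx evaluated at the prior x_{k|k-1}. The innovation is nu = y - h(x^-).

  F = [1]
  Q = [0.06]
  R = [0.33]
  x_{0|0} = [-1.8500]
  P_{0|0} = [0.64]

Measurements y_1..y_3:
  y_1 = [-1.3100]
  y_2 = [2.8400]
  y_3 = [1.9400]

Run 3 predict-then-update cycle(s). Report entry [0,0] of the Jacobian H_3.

H_jac[0,0] = -2.3329

step 1: x^-=[-1.8500]  P^-=[0.7000]  H_jac=[-3.7000]  S=[9.9130]  K=[-0.2613]  nu=[-4.7325]  x^+=[-0.6135]  P^+=[0.0233]
step 2: x^-=[-0.6135]  P^-=[0.0833]  H_jac=[-1.2271]  S=[0.4554]  K=[-0.2244]  nu=[2.4636]  x^+=[-1.1665]  P^+=[0.0604]
step 3: x^-=[-1.1665]  P^-=[0.1204]  H_jac=[-2.3329]  S=[0.9851]  K=[-0.2850]  nu=[0.5794]  x^+=[-1.3316]  P^+=[0.0403]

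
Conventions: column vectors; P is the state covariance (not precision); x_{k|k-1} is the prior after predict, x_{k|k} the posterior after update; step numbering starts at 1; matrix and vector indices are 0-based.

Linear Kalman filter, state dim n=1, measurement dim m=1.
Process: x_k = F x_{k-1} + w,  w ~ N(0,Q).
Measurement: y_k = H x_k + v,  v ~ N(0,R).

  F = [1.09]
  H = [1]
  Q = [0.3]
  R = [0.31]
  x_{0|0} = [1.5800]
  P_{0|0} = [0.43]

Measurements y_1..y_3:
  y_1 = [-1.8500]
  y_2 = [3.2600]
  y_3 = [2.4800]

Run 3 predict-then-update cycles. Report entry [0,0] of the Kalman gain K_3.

step 1: x^-=[1.7222]  P^-=[0.8109]  S=[1.1209]  K=[0.7234]  nu=[-3.5722]  x^+=[-0.8620]  P^+=[0.2243]
step 2: x^-=[-0.9396]  P^-=[0.5664]  S=[0.8764]  K=[0.6463]  nu=[4.1996]  x^+=[1.7746]  P^+=[0.2004]
step 3: x^-=[1.9343]  P^-=[0.5380]  S=[0.8480]  K=[0.6345]  nu=[0.5457]  x^+=[2.2805]  P^+=[0.1967]

K[0,0] = 0.6345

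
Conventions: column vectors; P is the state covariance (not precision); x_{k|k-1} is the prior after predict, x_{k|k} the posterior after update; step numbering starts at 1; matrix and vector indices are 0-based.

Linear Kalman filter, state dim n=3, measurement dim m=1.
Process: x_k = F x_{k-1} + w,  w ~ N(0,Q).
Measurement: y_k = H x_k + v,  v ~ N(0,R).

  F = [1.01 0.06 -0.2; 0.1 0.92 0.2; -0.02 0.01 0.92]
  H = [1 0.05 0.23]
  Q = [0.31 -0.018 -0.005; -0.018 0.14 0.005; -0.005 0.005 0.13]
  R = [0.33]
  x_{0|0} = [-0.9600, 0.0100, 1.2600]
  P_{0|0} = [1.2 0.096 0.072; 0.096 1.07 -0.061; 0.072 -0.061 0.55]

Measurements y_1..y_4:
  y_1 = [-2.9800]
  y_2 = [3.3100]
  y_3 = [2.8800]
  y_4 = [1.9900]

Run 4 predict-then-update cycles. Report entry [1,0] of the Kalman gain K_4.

step 1: x^-=[-1.2210, 0.1652, 1.1785]  P^-=[1.5440 0.2536 -0.0650; 0.2536 1.0777 0.0666; -0.0650 0.0666 0.5923]  S=[1.9050]  K=[0.8093; 0.1695; 0.0391]  nu=[-2.0383]  x^+=[-2.8706, -0.1802, 1.0987]  P^+=[0.2963 -0.0076 -0.1253; -0.0076 1.0230 0.0539; -0.1253 0.0539 0.5894]
step 2: x^-=[-3.1299, -0.2331, 1.0664]  P^-=[0.6879 0.0056 -0.2330; 0.0056 1.0459 0.1571; -0.2330 0.1571 0.6347]  S=[0.9511]  K=[0.6672; 0.0989; -0.0832]  nu=[6.2062]  x^+=[1.0111, 0.3804, 0.5500]  P^+=[0.2645 -0.0571 -0.1802; -0.0571 1.0366 0.1649; -0.1802 0.1649 0.6281]
step 3: x^-=[0.9341, 0.5611, 0.4895]  P^-=[0.6706 -0.0738 -0.2852; -0.0738 1.0881 0.2547; -0.2852 0.2547 0.6715]  S=[0.9061]  K=[0.6636; 0.0432; -0.1302]  nu=[1.8053]  x^+=[2.1320, 0.6392, 0.2545]  P^+=[0.2716 -0.0998 -0.2069; -0.0998 1.0864 0.2598; -0.2069 0.2598 0.6562]
step 4: x^-=[2.1408, 0.8521, 0.1979]  P^-=[0.6824 -0.1325 -0.3107; -0.1325 1.1574 0.3391; -0.3107 0.3391 0.6980]  S=[0.9039]  K=[0.6686; 0.0037; -0.1474]  nu=[-0.2389]  x^+=[1.9811, 0.8513, 0.2331]  P^+=[0.2784 -0.1347 -0.2216; -0.1347 1.1574 0.3396; -0.2216 0.3396 0.6784]

K[1,0] = 0.0037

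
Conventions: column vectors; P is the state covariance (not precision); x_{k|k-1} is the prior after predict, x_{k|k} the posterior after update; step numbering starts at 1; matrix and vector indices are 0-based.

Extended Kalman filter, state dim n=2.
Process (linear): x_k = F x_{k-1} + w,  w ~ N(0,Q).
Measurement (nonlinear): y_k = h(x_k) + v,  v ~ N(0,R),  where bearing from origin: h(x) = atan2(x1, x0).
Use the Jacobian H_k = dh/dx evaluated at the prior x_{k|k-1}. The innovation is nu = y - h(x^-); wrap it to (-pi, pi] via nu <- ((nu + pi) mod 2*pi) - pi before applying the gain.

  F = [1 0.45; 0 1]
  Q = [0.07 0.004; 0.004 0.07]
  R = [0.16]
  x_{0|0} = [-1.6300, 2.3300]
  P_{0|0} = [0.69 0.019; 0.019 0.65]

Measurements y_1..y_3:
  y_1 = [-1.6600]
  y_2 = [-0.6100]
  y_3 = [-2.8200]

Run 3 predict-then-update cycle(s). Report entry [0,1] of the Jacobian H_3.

step 1: x^-=[-0.5815, 2.3300]  P^-=[0.9087 0.3155; 0.3155 0.7200]  H_jac=[-0.4040 -0.1008]  S=[0.3414]  K=[-1.1687; -0.5861]  nu=[2.8078]  x^+=[-3.8631, 0.6844]  P^+=[0.4425 0.0817; 0.0817 0.6027]
step 2: x^-=[-3.5551, 0.6844]  P^-=[0.7080 0.3569; 0.3569 0.6727]  H_jac=[-0.0522 -0.2712]  S=[0.2215]  K=[-0.6039; -0.9078]  nu=[2.7218]  x^+=[-5.1987, -1.7865]  P^+=[0.6272 0.2355; 0.2355 0.4902]
step 3: x^-=[-6.0026, -1.7865]  P^-=[1.0084 0.4601; 0.4601 0.5602]  H_jac=[0.0455 -0.1530]  S=[0.1688]  K=[-0.1450; -0.3837]  nu=[0.0323]  x^+=[-6.0073, -1.7989]  P^+=[1.0049 0.4507; 0.4507 0.5353]

H_jac[0,1] = -0.1530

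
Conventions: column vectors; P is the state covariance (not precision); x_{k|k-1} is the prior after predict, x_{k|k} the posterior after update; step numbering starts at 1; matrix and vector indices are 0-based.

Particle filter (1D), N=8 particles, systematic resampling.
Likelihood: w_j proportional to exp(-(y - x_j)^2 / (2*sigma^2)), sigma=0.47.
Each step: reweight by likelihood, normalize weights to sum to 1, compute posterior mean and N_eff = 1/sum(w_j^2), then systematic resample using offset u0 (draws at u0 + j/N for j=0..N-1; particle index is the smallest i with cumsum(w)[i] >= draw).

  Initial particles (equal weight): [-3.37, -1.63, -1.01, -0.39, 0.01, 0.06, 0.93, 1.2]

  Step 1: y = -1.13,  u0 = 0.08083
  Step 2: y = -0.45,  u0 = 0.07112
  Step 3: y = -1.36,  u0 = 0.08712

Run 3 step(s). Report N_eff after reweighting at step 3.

N_eff = 4.9470

step 1: w=[0.0000, 0.2960, 0.5045, 0.1509, 0.0275, 0.0211, 0.0000, 0.0000]  mean=-1.0492  Neff=2.7319  idx=[1, 1, 2, 2, 2, 2, 3, 4]
step 2: w=[0.0117, 0.0117, 0.1342, 0.1342, 0.1342, 0.1342, 0.2707, 0.1691]  mean=-0.6842  Neff=5.7405  idx=[2, 3, 4, 5, 6, 6, 6, 7]
step 3: w=[0.2227, 0.2227, 0.2227, 0.2227, 0.0349, 0.0349, 0.0349, 0.0042]  mean=-0.9407  Neff=4.9470  idx=[0, 0, 1, 2, 2, 3, 3, 6]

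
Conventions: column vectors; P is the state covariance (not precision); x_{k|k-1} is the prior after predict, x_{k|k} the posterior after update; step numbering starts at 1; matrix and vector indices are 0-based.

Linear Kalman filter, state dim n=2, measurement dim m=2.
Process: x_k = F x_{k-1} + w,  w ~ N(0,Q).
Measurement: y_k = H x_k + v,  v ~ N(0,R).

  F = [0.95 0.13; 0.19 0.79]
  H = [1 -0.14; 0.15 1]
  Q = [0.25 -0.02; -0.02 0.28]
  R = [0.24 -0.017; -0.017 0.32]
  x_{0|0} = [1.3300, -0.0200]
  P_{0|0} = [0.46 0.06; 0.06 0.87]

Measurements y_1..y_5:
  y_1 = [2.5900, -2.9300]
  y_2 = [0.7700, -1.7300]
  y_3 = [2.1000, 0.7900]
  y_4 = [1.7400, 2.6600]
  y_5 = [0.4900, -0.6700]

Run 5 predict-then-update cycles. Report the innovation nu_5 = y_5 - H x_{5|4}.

innov = [-1.2865, -2.4154]

step 1: x^-=[1.2609, 0.2369]  P^-=[0.6947 0.1989; 0.1989 0.8576]  S=[0.8958 0.1619; 0.1619 1.2529]  K=[0.7174 0.1492; -0.0409 0.7136]  nu=[1.3623, -3.3560]  x^+=[1.7374, -2.2137]  P^+=[0.1710 0.0099; 0.0099 0.2276]
step 2: x^-=[1.3628, -1.4187]  P^-=[0.4107 0.0419; 0.0419 0.4312]  S=[0.6474 0.0253; 0.0253 0.7730]  K=[0.6208 0.1136; -0.0506 0.5676]  nu=[-0.7914, -0.5157]  x^+=[0.8128, -1.6713]  P^+=[0.1476 0.0037; 0.0037 0.1819]
step 3: x^-=[0.5549, -1.1659]  P^-=[0.3872 0.0282; 0.0282 0.4000]  S=[0.6271 0.0127; 0.0127 0.7371]  K=[0.6089 0.1065; -0.0555 0.5493]  nu=[1.3818, 1.8727]  x^+=[1.5959, -0.2139]  P^+=[0.1446 0.0020; 0.0020 0.1764]
step 4: x^-=[1.4883, 0.1342]  P^-=[0.3840 0.0258; 0.0258 0.3959]  S=[0.6245 0.0104; 0.0104 0.7323]  K=[0.6073 0.1052; -0.0566 0.5468]  nu=[0.2705, 2.3025]  x^+=[1.8949, 1.3778]  P^+=[0.1442 0.0017; 0.0017 0.1757]
step 5: x^-=[1.9793, 1.4485]  P^-=[0.3835 0.0254; 0.0254 0.3954]  S=[0.6242 0.0101; 0.0101 0.7316]  K=[0.6071 0.1050; -0.0568 0.5464]  nu=[-1.2865, -2.4154]  x^+=[0.9446, 0.2018]  P^+=[0.1441 0.0017; 0.0017 0.1756]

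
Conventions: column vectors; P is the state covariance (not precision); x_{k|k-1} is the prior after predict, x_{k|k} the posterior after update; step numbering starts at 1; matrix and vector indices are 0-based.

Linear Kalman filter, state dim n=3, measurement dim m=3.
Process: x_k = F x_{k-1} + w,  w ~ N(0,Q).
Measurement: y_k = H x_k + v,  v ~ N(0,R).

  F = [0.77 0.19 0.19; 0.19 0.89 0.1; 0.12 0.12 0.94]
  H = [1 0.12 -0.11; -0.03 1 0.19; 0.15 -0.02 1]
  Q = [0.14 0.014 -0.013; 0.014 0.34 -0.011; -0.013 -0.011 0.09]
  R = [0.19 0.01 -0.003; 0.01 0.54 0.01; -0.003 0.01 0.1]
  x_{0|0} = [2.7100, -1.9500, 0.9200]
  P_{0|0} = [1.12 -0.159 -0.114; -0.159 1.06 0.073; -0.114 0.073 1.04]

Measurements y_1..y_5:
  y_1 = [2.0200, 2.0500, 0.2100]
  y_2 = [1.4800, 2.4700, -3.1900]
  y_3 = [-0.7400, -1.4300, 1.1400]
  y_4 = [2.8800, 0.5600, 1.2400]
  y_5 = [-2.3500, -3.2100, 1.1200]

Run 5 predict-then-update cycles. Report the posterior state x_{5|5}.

x_post = [-0.4260, -1.7595, 0.9762]

step 1: x^-=[1.8910, -1.1286, 0.9560]  P^-=[0.8052 0.2630 0.2117; 0.2630 1.1853 0.2451; 0.2117 0.2451 1.0265]  S=[1.0348 0.3882 0.2396; 0.3882 1.8381 0.4612; 0.2396 0.4612 1.1972]  K=[0.7716 -0.0454 0.1363; 0.1347 0.6527 -0.0605; -0.0938 0.0336 0.8857]  nu=[0.3696, 3.0537, -1.0522]  x^+=[1.8942, 0.9778, 0.0920]  P^+=[0.1456 -0.0089 -0.0112; -0.0089 0.3513 0.0084; -0.0112 0.0084 0.0910]
step 2: x^-=[1.6618, 1.2394, 0.4312]  P^-=[0.2370 0.0903 0.0171; 0.0903 0.6225 0.0423; 0.0171 0.0423 0.1767]  S=[0.4549 0.1635 0.0334; 0.1635 1.1795 0.0857; 0.0334 0.0857 0.2852]  K=[0.5354 -0.0095 0.1183; 0.1707 0.5101 -0.0213; -0.0489 0.0253 0.6238]  nu=[-0.2831, 1.1986, -3.8456]  x^+=[1.0437, 1.8843, -1.9235]  P^+=[0.1001 0.0053 -0.0048; 0.0053 0.2758 0.0072; -0.0048 0.0072 0.0636]
step 3: x^-=[0.7962, 1.6830, -1.4567]  P^-=[0.2123 0.0811 0.0124; 0.0811 0.5656 0.0326; 0.0124 0.0326 0.1523]  S=[0.4282 0.1487 0.0267; 0.1487 1.1186 0.0713; 0.0267 0.0713 0.2593]  K=[0.5104 -0.0062 0.1134; 0.1717 0.4876 -0.0229; -0.0460 0.0231 0.5906]  nu=[-1.8984, -2.8124, 2.5110]  x^+=[0.1293, -0.0716, 0.0485]  P^+=[0.0953 0.0066 -0.0044; 0.0066 0.2638 0.0064; -0.0044 0.0064 0.0602]
step 4: x^-=[0.0952, -0.0343, 0.0525]  P^-=[0.2093 0.0792 0.0113; 0.0792 0.5562 0.0304; 0.0113 0.0304 0.1490]  S=[0.4248 0.1458 0.0254; 0.1458 1.1084 0.0684; 0.0254 0.0684 0.2556]  K=[0.5075 -0.0060 0.1122; 0.1710 0.4839 -0.0246; -0.0460 0.0226 0.5857]  nu=[2.7947, 0.5872, 1.1725]  x^+=[1.6414, 0.6989, 0.6238]  P^+=[0.0947 0.0067 -0.0044; 0.0067 0.2618 0.0061; -0.0044 0.0061 0.0597]
step 5: x^-=[1.5152, 0.9962, 0.8672]  P^-=[0.2089 0.0787 0.0111; 0.0787 0.5546 0.0299; 0.0111 0.0299 0.1485]  S=[0.4243 0.1451 0.0251; 0.1451 1.1066 0.0678; 0.0251 0.0678 0.2550]  K=[0.5071 -0.0060 0.1118; 0.1708 0.4833 -0.0252; -0.0461 0.0224 0.5849]  nu=[-3.8893, -4.3255, 0.0455]  x^+=[-0.4260, -1.7595, 0.9762]  P^+=[0.0947 0.0066 -0.0045; 0.0066 0.2615 0.0060; -0.0045 0.0060 0.0596]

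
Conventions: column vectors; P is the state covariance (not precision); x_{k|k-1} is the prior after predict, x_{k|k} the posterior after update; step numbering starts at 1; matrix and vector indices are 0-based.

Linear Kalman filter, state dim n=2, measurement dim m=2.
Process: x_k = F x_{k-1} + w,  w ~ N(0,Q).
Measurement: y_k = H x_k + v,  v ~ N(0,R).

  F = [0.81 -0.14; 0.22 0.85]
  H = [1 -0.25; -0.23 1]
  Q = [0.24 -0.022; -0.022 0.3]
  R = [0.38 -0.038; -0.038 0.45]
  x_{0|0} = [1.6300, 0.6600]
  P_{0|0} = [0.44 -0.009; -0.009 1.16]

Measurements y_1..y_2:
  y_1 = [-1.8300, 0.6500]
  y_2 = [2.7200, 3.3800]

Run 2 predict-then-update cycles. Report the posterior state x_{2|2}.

step 1: x^-=[1.2279, 0.9196]  P^-=[0.5535 -0.0876; -0.0876 1.1560]  S=[1.0495 -0.5469; -0.5469 1.6756]  K=[0.5801 0.0611; 0.0084 0.7047]  nu=[-2.8280, 0.0128]  x^+=[-0.4117, 0.9048]  P^+=[0.2329 0.0590; 0.0590 0.3304]
step 2: x^-=[-0.4602, 0.6785]  P^-=[0.3859 0.0190; 0.0190 0.5720]  S=[0.7921 -0.2497; -0.2497 1.0337]  K=[0.4978 0.0527; 0.0179 0.5535]  nu=[3.3498, 2.5956]  x^+=[1.3441, 2.1751]  P^+=[0.1998 0.0508; 0.0508 0.2601]

x_post = [1.3441, 2.1751]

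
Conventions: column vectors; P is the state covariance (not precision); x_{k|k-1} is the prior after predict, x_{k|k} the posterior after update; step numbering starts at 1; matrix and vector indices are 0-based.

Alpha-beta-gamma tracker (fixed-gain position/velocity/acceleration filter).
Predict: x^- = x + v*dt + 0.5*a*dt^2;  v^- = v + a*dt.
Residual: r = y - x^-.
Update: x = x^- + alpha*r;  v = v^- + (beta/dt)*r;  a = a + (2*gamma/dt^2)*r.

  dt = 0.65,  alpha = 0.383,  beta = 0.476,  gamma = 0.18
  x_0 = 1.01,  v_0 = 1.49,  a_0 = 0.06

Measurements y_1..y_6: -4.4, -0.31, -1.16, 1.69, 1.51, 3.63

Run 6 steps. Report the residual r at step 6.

resid = -4.6993

step 1: x_pred=1.9912  r=-6.3912  x^+=-0.4566  v^+=-3.1513  a^+=-5.3857
step 2: x_pred=-3.6427  r=3.3327  x^+=-2.3663  v^+=-4.2114  a^+=-2.5460
step 3: x_pred=-5.6416  r=4.4816  x^+=-3.9251  v^+=-2.5845  a^+=1.2726
step 4: x_pred=-5.3362  r=7.0262  x^+=-2.6452  v^+=3.3881  a^+=7.2594
step 5: x_pred=1.0906  r=0.4194  x^+=1.2513  v^+=8.4138  a^+=7.6168
step 6: x_pred=8.3293  r=-4.6993  x^+=6.5294  v^+=9.9234  a^+=3.6126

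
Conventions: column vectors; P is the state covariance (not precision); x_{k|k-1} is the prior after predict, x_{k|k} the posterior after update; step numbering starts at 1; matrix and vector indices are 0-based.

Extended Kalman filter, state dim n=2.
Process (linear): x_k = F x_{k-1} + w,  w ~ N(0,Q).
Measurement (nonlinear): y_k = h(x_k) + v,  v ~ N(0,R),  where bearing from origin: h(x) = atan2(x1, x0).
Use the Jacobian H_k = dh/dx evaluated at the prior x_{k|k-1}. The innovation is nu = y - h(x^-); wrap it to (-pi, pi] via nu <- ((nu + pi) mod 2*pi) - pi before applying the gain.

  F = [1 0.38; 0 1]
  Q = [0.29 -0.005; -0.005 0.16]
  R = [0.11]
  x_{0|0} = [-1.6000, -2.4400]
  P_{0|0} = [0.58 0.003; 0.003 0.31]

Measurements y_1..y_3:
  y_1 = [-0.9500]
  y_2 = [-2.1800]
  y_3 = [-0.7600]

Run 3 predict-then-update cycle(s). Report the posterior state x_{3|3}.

x_post = [-1.7044, -3.5232]

step 1: x^-=[-2.5272, -2.4400]  P^-=[0.9170 0.1158; 0.1158 0.4700]  H_jac=[0.1977 -0.2048]  S=[0.1562]  K=[1.0091; -0.4697]  nu=[1.4237]  x^+=[-1.0905, -3.1087]  P^+=[0.7580 0.1898; 0.1898 0.4355]
step 2: x^-=[-2.2718, -3.1087]  P^-=[1.2552 0.3503; 0.3503 0.5955]  H_jac=[0.2097 -0.1532]  S=[0.1567]  K=[1.3374; -0.1136]  nu=[0.0219]  x^+=[-2.2425, -3.1112]  P^+=[0.9750 0.3741; 0.3741 0.5935]
step 3: x^-=[-3.4248, -3.1112]  P^-=[1.6350 0.5947; 0.5947 0.7535]  H_jac=[0.1453 -0.1600]  S=[0.1362]  K=[1.0464; -0.2506]  nu=[1.6441]  x^+=[-1.7044, -3.5232]  P^+=[1.4859 0.6304; 0.6304 0.7450]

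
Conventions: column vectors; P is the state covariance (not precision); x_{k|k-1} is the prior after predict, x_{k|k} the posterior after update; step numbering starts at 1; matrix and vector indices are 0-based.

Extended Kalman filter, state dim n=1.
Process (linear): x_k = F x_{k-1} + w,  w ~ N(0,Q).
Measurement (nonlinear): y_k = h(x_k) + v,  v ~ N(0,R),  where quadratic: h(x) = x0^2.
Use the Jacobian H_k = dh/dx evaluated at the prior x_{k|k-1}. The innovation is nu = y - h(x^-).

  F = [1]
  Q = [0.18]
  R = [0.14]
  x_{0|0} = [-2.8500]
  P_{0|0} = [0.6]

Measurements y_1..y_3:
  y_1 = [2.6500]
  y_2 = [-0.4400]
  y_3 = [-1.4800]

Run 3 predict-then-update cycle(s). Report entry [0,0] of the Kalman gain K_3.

step 1: x^-=[-2.8500]  P^-=[0.7800]  H_jac=[-5.7000]  S=[25.4822]  K=[-0.1745]  nu=[-5.4725]  x^+=[-1.8952]  P^+=[0.0043]
step 2: x^-=[-1.8952]  P^-=[0.1843]  H_jac=[-3.7904]  S=[2.7876]  K=[-0.2506]  nu=[-4.0317]  x^+=[-0.8849]  P^+=[0.0093]
step 3: x^-=[-0.8849]  P^-=[0.1893]  H_jac=[-1.7699]  S=[0.7328]  K=[-0.4571]  nu=[-2.2631]  x^+=[0.1495]  P^+=[0.0362]

K[0,0] = -0.4571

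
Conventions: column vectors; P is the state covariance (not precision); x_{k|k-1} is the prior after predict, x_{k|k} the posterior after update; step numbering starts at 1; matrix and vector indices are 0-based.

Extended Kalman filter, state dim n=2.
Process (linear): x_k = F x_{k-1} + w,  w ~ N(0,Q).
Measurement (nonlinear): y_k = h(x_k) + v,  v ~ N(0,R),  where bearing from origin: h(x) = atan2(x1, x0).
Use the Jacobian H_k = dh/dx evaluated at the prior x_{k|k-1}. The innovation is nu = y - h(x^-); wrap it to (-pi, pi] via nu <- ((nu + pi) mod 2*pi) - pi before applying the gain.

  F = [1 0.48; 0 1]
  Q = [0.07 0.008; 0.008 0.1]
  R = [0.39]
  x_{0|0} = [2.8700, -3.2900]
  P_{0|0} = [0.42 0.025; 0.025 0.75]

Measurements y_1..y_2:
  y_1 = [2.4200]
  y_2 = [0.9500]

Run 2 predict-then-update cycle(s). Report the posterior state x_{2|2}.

x_post = [-1.0065, -4.0213]

step 1: x^-=[1.2908, -3.2900]  P^-=[0.6868 0.3930; 0.3930 0.8500]  H_jac=[0.2634 0.1033]  S=[0.4681]  K=[0.4732; 0.4088]  nu=[-2.6663]  x^+=[0.0291, -4.3799]  P^+=[0.5820 0.3024; 0.3024 0.7718]
step 2: x^-=[-2.0733, -4.3799]  P^-=[1.1201 0.6809; 0.6809 0.8718]  H_jac=[0.1865 -0.0883]  S=[0.4133]  K=[0.3600; 0.1210]  nu=[2.9629]  x^+=[-1.0065, -4.0213]  P^+=[1.0666 0.6629; 0.6629 0.8657]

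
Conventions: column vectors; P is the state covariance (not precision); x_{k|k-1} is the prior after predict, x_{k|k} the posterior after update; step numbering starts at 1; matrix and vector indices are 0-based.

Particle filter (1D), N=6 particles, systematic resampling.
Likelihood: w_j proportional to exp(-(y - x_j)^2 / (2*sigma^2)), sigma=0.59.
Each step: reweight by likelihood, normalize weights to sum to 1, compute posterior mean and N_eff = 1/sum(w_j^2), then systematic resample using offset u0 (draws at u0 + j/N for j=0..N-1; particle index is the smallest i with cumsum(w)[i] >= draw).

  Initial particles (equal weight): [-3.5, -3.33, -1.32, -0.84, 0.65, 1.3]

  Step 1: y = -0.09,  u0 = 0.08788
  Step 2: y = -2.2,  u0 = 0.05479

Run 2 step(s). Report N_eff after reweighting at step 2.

step 1: w=[0.0000, 0.0000, 0.1057, 0.4138, 0.4227, 0.0579]  mean=-0.1370  Neff=2.7442  idx=[2, 3, 3, 4, 4, 4]
step 2: w=[0.7008, 0.1496, 0.1496, 0.0000, 0.0000, 0.0000]  mean=-1.1763  Neff=1.8662  idx=[0, 0, 0, 0, 1, 2]

N_eff = 1.8662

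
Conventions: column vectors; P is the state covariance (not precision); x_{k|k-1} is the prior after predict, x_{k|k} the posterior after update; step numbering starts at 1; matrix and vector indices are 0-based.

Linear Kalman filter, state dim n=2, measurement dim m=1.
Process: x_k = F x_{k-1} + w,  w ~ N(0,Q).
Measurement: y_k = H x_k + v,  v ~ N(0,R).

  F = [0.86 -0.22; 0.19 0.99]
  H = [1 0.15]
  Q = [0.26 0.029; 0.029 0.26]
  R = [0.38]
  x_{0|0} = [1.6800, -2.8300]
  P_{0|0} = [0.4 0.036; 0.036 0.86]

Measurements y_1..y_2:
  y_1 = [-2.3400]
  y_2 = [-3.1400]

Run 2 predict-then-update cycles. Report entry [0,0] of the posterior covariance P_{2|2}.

step 1: x^-=[2.0674, -2.4825]  P^-=[0.5838 -0.0638; -0.0638 1.1309]  S=[0.9701]  K=[0.5919; 0.1091]  nu=[-4.0350]  x^+=[-0.3211, -2.9227]  P^+=[0.2439 -0.1264; -0.1264 1.1193]
step 2: x^-=[0.3668, -2.9544]  P^-=[0.5424 -0.2773; -0.2773 1.3183]  S=[0.8689]  K=[0.5764; -0.0916]  nu=[-3.0637]  x^+=[-1.3990, -2.6739]  P^+=[0.2537 -0.2314; -0.2314 1.3110]

P_post[0,0] = 0.2537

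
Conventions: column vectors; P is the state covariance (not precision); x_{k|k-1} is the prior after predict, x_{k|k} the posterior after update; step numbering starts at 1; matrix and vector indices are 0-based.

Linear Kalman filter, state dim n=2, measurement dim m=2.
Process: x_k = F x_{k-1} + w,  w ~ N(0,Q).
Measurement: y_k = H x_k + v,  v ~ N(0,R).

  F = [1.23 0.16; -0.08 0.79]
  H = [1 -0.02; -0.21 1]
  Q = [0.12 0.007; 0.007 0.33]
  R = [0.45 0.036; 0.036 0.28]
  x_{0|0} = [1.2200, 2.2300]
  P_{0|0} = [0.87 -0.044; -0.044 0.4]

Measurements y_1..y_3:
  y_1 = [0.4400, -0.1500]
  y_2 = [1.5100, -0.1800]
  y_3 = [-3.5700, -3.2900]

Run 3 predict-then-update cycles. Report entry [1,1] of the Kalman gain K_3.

K[1,1] = 0.5963

step 1: x^-=[1.8574, 1.6641]  P^-=[1.4291 -0.0702; -0.0702 0.5908]  S=[1.8822 -0.3465; -0.3465 0.9633]  K=[0.7381 -0.1190; 0.0772 0.6564]  nu=[-1.3841, -1.4240]  x^+=[1.0052, 0.6225]  P^+=[0.3291 0.0624; 0.0624 0.1997]
step 2: x^-=[1.3359, 0.4114]  P^-=[0.6476 0.0597; 0.0597 0.4488]  S=[1.0954 -0.0491; -0.0491 0.7323]  K=[0.5872 -0.0649; 0.0732 0.6007]  nu=[0.1823, -0.3108]  x^+=[1.4632, 0.2380]  P^+=[0.2631 0.0582; 0.0582 0.1830]
step 3: x^-=[1.8378, 0.0710]  P^-=[0.5456 0.0601; 0.0601 0.4386]  S=[0.9934 -0.0270; -0.0270 0.7174]  K=[0.5465 -0.0554; 0.0679 0.5963]  nu=[-5.4063, -2.9750]  x^+=[-0.9522, -2.0699]  P^+=[0.2451 0.0556; 0.0556 0.1811]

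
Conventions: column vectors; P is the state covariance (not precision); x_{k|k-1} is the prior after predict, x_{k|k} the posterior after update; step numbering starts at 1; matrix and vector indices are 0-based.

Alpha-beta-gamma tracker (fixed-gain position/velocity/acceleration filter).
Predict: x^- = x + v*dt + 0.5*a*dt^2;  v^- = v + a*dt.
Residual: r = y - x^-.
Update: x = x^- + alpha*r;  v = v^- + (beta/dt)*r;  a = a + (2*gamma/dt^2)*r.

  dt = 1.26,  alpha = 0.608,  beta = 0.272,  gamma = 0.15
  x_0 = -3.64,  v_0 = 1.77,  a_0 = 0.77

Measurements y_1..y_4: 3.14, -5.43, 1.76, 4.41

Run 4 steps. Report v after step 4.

step 1: x_pred=-0.7986  r=3.9386  x^+=1.5961  v^+=3.5904  a^+=1.5143
step 2: x_pred=7.3220  r=-12.7520  x^+=-0.4312  v^+=2.7456  a^+=-0.8954
step 3: x_pred=2.3174  r=-0.5574  x^+=1.9785  v^+=1.4970  a^+=-1.0008
step 4: x_pred=3.0703  r=1.3397  x^+=3.8848  v^+=0.5252  a^+=-0.7476

v_post = 0.5252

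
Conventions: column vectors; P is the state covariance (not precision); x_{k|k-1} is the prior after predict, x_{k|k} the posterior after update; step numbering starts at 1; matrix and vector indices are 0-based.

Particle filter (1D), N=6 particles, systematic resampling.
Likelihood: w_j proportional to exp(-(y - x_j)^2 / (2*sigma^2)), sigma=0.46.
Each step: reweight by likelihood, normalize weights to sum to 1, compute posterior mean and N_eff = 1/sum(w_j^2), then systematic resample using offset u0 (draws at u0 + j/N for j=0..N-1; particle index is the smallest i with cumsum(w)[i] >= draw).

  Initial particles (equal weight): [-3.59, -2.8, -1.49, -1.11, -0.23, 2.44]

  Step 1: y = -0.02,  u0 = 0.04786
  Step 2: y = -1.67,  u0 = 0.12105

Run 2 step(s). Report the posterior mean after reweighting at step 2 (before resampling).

step 1: w=[0.0000, 0.0000, 0.0063, 0.0624, 0.9313, 0.0000]  mean=-0.2928  Neff=1.1477  idx=[3, 4, 4, 4, 4, 4]
step 2: w=[0.9275, 0.0145, 0.0145, 0.0145, 0.0145, 0.0145]  mean=-1.0462  Neff=1.1610  idx=[0, 0, 0, 0, 0, 2]

post_mean = -1.0462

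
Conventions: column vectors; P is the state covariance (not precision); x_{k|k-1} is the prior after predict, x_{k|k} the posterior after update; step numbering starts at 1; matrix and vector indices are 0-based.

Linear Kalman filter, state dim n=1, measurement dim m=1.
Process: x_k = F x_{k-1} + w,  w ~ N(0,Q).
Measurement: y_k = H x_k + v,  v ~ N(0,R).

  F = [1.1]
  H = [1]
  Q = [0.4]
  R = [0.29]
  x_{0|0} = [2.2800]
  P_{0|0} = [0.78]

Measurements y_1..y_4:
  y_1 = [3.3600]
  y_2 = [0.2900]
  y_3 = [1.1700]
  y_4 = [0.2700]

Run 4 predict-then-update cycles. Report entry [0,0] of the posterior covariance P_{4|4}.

P_post[0,0] = 0.1998

step 1: x^-=[2.5080]  P^-=[1.3438]  S=[1.6338]  K=[0.8225]  nu=[0.8520]  x^+=[3.2088]  P^+=[0.2385]
step 2: x^-=[3.5296]  P^-=[0.6886]  S=[0.9786]  K=[0.7037]  nu=[-3.2396]  x^+=[1.2500]  P^+=[0.2041]
step 3: x^-=[1.3750]  P^-=[0.6469]  S=[0.9369]  K=[0.6905]  nu=[-0.2050]  x^+=[1.2335]  P^+=[0.2002]
step 4: x^-=[1.3568]  P^-=[0.6423]  S=[0.9323]  K=[0.6889]  nu=[-1.0868]  x^+=[0.6081]  P^+=[0.1998]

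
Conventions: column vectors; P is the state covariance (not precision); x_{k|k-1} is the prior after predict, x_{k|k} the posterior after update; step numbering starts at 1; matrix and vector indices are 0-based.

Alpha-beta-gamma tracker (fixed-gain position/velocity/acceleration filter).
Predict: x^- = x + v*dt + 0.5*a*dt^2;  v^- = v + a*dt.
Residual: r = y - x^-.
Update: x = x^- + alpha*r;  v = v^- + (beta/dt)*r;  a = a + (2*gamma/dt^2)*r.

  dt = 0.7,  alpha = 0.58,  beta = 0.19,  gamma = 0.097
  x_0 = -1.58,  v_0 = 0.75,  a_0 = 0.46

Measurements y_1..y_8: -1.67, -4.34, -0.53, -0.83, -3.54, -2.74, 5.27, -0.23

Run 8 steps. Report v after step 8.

v_post = 2.2773

step 1: x_pred=-0.9423  r=-0.7277  x^+=-1.3644  v^+=0.8745  a^+=0.1719
step 2: x_pred=-0.7101  r=-3.6299  x^+=-2.8154  v^+=0.0096  a^+=-1.2652
step 3: x_pred=-3.1187  r=2.5887  x^+=-1.6173  v^+=-0.1735  a^+=-0.2403
step 4: x_pred=-1.7976  r=0.9676  x^+=-1.2364  v^+=-0.0791  a^+=0.1428
step 5: x_pred=-1.2567  r=-2.2833  x^+=-2.5810  v^+=-0.5989  a^+=-0.7612
step 6: x_pred=-3.1867  r=0.4467  x^+=-2.9276  v^+=-1.0105  a^+=-0.5843
step 7: x_pred=-3.7781  r=9.0481  x^+=1.4698  v^+=1.0364  a^+=2.9980
step 8: x_pred=2.9298  r=-3.1598  x^+=1.0971  v^+=2.2773  a^+=1.7469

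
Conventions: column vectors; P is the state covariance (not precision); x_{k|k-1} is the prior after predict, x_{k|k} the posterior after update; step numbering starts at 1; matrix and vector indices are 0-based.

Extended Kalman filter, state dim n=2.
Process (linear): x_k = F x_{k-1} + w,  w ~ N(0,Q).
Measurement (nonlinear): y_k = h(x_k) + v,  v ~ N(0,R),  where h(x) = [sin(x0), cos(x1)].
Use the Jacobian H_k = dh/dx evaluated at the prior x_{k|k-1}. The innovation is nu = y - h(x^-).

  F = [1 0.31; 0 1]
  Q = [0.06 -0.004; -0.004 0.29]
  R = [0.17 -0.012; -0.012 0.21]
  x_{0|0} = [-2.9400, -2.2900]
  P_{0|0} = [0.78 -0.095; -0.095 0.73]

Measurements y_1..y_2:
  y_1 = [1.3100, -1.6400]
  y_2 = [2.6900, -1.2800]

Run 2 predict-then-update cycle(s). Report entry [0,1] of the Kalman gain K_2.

step 1: x^-=[-3.6499, -2.2900]  P^-=[0.8513 0.1273; 0.1273 1.0200]  H_jac=[-0.8736 0.0000; 0.0000 0.7523]  S=[0.8196 -0.0957; -0.0957 0.7873]  K=[-0.9059 0.0116; -0.0222 0.9720]  nu=[0.8233, -0.9812]  x^+=[-4.4071, -3.2620]  P^+=[0.1765 0.0177; 0.0177 0.2717]
step 2: x^-=[-5.4183, -3.2620]  P^-=[0.2735 0.0979; 0.0979 0.5617]  H_jac=[0.6488 0.0000; 0.0000 -0.1201]  S=[0.2851 -0.0196; -0.0196 0.2181]  K=[0.6225 0.0021; 0.2027 -0.2911]  nu=[1.9290, -0.2872]  x^+=[-4.2181, -2.7874]  P^+=[0.1631 0.0585; 0.0585 0.5291]

K[0,1] = 0.0021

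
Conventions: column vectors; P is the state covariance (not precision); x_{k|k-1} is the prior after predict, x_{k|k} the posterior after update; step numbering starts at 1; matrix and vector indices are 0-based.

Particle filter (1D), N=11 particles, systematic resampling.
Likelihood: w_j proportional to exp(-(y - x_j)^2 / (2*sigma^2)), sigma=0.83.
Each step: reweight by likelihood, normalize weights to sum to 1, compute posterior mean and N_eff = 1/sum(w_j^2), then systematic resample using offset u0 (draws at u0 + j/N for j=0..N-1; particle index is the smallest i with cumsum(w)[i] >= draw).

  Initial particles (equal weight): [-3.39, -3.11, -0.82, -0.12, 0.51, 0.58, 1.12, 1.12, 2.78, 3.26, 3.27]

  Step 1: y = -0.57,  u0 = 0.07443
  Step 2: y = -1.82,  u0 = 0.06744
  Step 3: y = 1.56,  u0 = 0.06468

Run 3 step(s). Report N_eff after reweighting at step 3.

step 1: w=[0.0011, 0.0032, 0.3301, 0.2982, 0.1481, 0.1323, 0.0435, 0.0435, 0.0001, 0.0000, 0.0000]  mean=-0.0701  Neff=4.1475  idx=[2, 2, 2, 3, 3, 3, 3, 4, 5, 5, 7]
step 2: w=[0.2426, 0.2426, 0.2426, 0.0615, 0.0615, 0.0615, 0.0615, 0.0097, 0.0077, 0.0077, 0.0009]  mean=-0.6114  Neff=5.2101  idx=[0, 0, 1, 1, 1, 2, 2, 2, 4, 5, 7]
step 3: w=[0.0196, 0.0196, 0.0196, 0.0196, 0.0196, 0.0196, 0.0196, 0.0196, 0.1538, 0.1538, 0.5360]  mean=0.1082  Neff=2.9619  idx=[3, 7, 8, 9, 9, 10, 10, 10, 10, 10, 10]

N_eff = 2.9619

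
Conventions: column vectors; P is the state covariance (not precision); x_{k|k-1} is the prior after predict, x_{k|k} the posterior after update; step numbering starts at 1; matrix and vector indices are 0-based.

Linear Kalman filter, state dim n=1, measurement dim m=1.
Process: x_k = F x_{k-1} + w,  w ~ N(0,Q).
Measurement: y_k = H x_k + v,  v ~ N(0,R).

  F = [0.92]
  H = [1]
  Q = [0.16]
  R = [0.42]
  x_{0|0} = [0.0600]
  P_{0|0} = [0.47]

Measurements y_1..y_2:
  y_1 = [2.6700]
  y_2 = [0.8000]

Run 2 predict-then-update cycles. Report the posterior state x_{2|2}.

x_post = [1.1343]

step 1: x^-=[0.0552]  P^-=[0.5578]  S=[0.9778]  K=[0.5705]  nu=[2.6148]  x^+=[1.5469]  P^+=[0.2396]
step 2: x^-=[1.4231]  P^-=[0.3628]  S=[0.7828]  K=[0.4635]  nu=[-0.6231]  x^+=[1.1343]  P^+=[0.1947]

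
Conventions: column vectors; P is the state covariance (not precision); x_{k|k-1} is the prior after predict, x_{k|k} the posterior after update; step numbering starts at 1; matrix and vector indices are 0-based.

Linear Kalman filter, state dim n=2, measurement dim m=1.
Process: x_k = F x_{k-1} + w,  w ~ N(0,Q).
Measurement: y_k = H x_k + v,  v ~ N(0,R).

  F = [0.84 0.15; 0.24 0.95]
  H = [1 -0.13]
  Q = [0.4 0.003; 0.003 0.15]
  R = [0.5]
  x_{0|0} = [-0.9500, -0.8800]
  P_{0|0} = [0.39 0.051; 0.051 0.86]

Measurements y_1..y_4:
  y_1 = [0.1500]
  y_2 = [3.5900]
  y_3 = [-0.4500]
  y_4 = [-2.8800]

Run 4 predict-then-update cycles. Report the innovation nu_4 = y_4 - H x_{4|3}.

step 1: x^-=[-0.9300, -1.0640]  P^-=[0.7074 0.2467; 0.2467 0.9719]  S=[1.1597]  K=[0.5823; 0.1038]  nu=[0.9417]  x^+=[-0.3816, -0.9663]  P^+=[0.3141 0.1766; 0.1766 0.9594]
step 2: x^-=[-0.4655, -1.0095]  P^-=[0.6877 0.3503; 0.3503 1.1145]  S=[1.1155]  K=[0.5757; 0.1842]  nu=[3.9243]  x^+=[1.7937, -0.2867]  P^+=[0.3180 0.2321; 0.2321 1.0766]
step 3: x^-=[1.4637, 0.1581]  P^-=[0.7071 0.4141; 0.4141 1.2458]  S=[1.1205]  K=[0.5830; 0.2250]  nu=[-1.8932]  x^+=[0.3600, -0.2679]  P^+=[0.3262 0.2671; 0.2671 1.1891]
step 4: x^-=[0.2622, -0.1681]  P^-=[0.7242 0.4610; 0.4610 1.3637]  S=[1.1274]  K=[0.5892; 0.2516]  nu=[-3.1640]  x^+=[-1.6022, -0.9642]  P^+=[0.3328 0.2938; 0.2938 1.2923]

innov = [-3.1640]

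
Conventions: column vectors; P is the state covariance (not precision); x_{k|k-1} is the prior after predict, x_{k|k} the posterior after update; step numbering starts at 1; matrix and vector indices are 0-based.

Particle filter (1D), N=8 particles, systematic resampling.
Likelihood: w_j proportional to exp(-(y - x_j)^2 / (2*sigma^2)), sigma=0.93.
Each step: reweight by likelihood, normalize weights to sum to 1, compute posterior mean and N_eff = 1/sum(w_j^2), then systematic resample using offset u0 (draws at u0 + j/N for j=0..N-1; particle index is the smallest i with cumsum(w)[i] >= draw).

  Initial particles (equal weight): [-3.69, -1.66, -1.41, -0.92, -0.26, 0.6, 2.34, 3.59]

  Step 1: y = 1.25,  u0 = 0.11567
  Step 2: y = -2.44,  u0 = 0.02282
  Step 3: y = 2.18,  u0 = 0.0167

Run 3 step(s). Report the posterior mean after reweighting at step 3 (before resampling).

step 1: w=[0.0000, 0.0044, 0.0099, 0.0390, 0.1587, 0.4645, 0.2984, 0.0250]  mean=0.9683  Neff=3.0095  idx=[4, 5, 5, 5, 5, 6, 6, 7]
step 2: w=[0.7701, 0.0575, 0.0575, 0.0575, 0.0575, 0.0000, 0.0000, 0.0000]  mean=-0.0622  Neff=1.6496  idx=[0, 0, 0, 0, 0, 0, 1, 3]
step 3: w=[0.0482, 0.0482, 0.0482, 0.0482, 0.0482, 0.0482, 0.3555, 0.3555]  mean=0.3514  Neff=3.7502  idx=[0, 2, 5, 6, 6, 6, 7, 7]

post_mean = 0.3514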